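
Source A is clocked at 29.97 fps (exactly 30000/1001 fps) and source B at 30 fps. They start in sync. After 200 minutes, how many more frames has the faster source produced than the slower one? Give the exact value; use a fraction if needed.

200 min = 12000 s.
A emits 30000/1001 × 12000 = 360000000/1001 frames; B emits 30 × 12000 = 360000.
Difference = 360000/1001 frames (≈ 359.6404); B is ahead of A.

360000/1001 frames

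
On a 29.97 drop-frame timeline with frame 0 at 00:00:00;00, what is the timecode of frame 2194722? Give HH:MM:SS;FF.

20:20:30;18

Each 10-minute DF block holds 10 × 60 × 30 − 9 × 2 = 17982 frames. 2194722 ÷ 17982 → 122 full blocks, remainder 918.
Within the partial block the first minute is 1800 frames and each further minute 1798, so 0 further minute boundaries passed. Total skipped labels = 18 × 122 + 2 × 0 = 2196.
Non-drop label index = 2194722 + 2196 = 2196918; at 30 labels/s that is 20:20:30:18, i.e. DF 20:20:30;18.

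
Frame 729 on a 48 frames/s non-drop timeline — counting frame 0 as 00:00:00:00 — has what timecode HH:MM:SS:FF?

00:00:15:09

729 ÷ 48 = 15 full seconds, remainder 9 frames.
15 s = 0 h 0 min 15 s.
Timecode: 00:00:15:09.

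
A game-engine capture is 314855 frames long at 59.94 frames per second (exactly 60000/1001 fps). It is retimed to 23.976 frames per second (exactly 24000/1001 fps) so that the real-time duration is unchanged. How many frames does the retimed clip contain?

Target frames = source frames × (target rate / source rate) = 314855 × (24000/1001)/(60000/1001) = 314855 × 2/5 = 125942.

125942 frames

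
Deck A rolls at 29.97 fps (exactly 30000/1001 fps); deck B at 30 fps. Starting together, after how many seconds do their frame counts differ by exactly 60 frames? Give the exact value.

2002 seconds

The gap grows by |30 − 30000/1001| = 30/1001 frames per second.
Time for a 60-frame gap: 60 ÷ (30/1001) = 2002 s.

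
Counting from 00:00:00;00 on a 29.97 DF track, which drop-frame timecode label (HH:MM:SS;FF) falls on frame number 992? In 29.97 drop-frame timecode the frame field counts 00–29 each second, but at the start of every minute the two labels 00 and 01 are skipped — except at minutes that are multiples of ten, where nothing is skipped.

Each 10-minute DF block holds 10 × 60 × 30 − 9 × 2 = 17982 frames. 992 ÷ 17982 → 0 full blocks, remainder 992.
Within the partial block the first minute is 1800 frames and each further minute 1798, so 0 further minute boundaries passed. Total skipped labels = 18 × 0 + 2 × 0 = 0.
Non-drop label index = 992 + 0 = 992; at 30 labels/s that is 00:00:33:02, i.e. DF 00:00:33;02.

00:00:33;02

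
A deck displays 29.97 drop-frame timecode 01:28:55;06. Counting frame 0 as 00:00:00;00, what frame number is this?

Complete 10-minute blocks: 8, each 17982 frames → 143856.
Remaining 8 whole minutes in the current block: 1800 + 7 × 1798 = 14386 frames.
Within the current minute: 55 × 30 + 6 − 2 = 1654 (labels ;00/;01 skipped at this minute). Total = 143856 + 14386 + 1654 = 159896.

159896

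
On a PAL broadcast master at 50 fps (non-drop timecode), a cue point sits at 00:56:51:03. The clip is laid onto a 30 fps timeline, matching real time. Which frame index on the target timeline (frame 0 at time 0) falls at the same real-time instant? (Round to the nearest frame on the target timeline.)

frame 102332

Source frame index: (0×3600 + 56×60 + 51) × 50 + 3 = 170553.
Real time: 170553 / (50) = 170553/50 s.
Target frame: (170553/50) × (30) = 511659/5 ≈ 102331.800 → 102332.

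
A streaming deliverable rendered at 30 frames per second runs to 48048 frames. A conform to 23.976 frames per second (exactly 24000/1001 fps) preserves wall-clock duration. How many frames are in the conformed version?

Target frames = source frames × (target rate / source rate) = 48048 × (24000/1001)/(30) = 48048 × 800/1001 = 38400.

38400 frames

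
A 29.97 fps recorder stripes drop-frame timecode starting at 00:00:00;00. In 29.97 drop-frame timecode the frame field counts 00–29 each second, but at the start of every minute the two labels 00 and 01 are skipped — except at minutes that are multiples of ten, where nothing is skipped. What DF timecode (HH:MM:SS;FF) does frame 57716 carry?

Ten DF minutes hold 17982 frames, so frame 57716 lies in block 3 (frames 53946–71927) with 3770 frames into that block.
The block's first minute is 1800 frames and the rest 1798 each; 3770 frames reaches minute 2, so 3 × 18 + 2 × 2 = 58 labels have been skipped so far.
Adding those back, label number 57716 + 58 = 57774 at 30 labels/s is 1925 s + 24 f = 0 h 32 min 5 s frame 24, i.e. 00:32:05;24.

00:32:05;24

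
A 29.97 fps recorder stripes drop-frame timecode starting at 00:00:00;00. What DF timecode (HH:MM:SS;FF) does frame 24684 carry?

Ten DF minutes hold 17982 frames, so frame 24684 lies in block 1 (frames 17982–35963) with 6702 frames into that block.
The block's first minute is 1800 frames and the rest 1798 each; 6702 frames reaches minute 3, so 1 × 18 + 3 × 2 = 24 labels have been skipped so far.
Adding those back, label number 24684 + 24 = 24708 at 30 labels/s is 823 s + 18 f = 0 h 13 min 43 s frame 18, i.e. 00:13:43;18.

00:13:43;18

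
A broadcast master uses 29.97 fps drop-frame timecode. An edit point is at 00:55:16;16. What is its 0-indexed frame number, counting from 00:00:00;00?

99396

Complete 10-minute blocks: 5, each 17982 frames → 89910.
Remaining 5 whole minutes in the current block: 1800 + 4 × 1798 = 8992 frames.
Within the current minute: 16 × 30 + 16 − 2 = 494 (labels ;00/;01 skipped at this minute). Total = 89910 + 8992 + 494 = 99396.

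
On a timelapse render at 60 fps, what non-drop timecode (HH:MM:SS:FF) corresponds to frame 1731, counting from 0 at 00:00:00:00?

00:00:28:51

1731 ÷ 60 = 28 full seconds, remainder 51 frames.
28 s = 0 h 0 min 28 s.
Timecode: 00:00:28:51.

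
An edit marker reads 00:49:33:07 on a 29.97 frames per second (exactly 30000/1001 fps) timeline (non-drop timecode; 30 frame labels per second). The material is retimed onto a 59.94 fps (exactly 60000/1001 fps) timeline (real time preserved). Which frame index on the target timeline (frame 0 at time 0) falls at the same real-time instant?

Source frame index: (0×3600 + 49×60 + 33) × 30 + 7 = 89197.
Real time: 89197 / (30000/1001) = 89286197/30000 s.
Target frame: (89286197/30000) × (60000/1001) = 178394.

frame 178394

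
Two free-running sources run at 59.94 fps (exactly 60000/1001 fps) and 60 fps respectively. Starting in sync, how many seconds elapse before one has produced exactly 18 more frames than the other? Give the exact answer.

The gap grows by |60 − 60000/1001| = 60/1001 frames per second.
Time for a 18-frame gap: 18 ÷ (60/1001) = 300.3 s.

300.3 seconds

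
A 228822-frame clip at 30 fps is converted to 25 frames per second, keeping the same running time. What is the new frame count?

190685 frames

Target frames = source frames × (target rate / source rate) = 228822 × (25)/(30) = 228822 × 5/6 = 190685.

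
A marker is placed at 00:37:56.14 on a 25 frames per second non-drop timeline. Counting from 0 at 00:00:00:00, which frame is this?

Total seconds to the label: (0 × 3600 + 37 × 60 + 56) = 2276.
Frame index = 2276 × 25 + 14 = 56914.

56914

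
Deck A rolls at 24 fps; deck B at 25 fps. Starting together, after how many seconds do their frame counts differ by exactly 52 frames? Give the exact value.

52 seconds

The gap grows by |25 − 24| = 1 frame per second.
Time for a 52-frame gap: 52 ÷ (1) = 52 s.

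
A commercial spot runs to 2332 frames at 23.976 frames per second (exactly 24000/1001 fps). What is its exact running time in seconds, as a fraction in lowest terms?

583583/6000 seconds

Running time = 2332 ÷ (24000/1001) = 2332 × 1001/24000 = 583583/6000 s.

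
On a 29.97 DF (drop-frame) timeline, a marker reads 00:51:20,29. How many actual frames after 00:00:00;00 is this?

As if non-drop at 30 labels/s: (0 × 3600 + 51 × 60 + 20) × 30 + 29 = 92429.
Minute boundaries passed: 51; those not divisible by 10: 51 − 5 = 46; dropped labels = 2 × 46 = 92.
Actual frame index = 92429 − 92 = 92337.

92337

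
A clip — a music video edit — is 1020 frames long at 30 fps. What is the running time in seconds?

34 seconds

Running time = 1020 / (30) = 34 s.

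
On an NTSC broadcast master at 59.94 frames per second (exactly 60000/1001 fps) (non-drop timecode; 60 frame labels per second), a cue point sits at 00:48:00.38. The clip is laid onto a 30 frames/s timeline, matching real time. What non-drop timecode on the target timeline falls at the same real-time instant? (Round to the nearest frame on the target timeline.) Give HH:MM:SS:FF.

00:48:03:15

Source frame index: (0×3600 + 48×60 + 0) × 60 + 38 = 172838.
Real time: 172838 / (60000/1001) = 86505419/30000 s.
Target frame: (86505419/30000) × (30) = 86505419/1000 ≈ 86505.419 → 86505.
At 30 labels/s: frame 86505 → 00:48:03:15.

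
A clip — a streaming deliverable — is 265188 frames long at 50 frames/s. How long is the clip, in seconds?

5303.76 seconds

Running time = 265188 / (50) = 5303.76 s.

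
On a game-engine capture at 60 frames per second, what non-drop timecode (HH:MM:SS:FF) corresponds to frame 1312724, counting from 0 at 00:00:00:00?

06:04:38:44

1312724 ÷ 60 = 21878 full seconds, remainder 44 frames.
21878 s = 6 h 4 min 38 s.
Timecode: 06:04:38:44.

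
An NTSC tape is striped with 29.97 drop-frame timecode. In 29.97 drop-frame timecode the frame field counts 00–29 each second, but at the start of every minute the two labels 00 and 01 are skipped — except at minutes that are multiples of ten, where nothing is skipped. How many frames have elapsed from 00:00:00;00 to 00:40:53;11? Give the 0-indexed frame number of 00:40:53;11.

As if non-drop at 30 labels/s: (0 × 3600 + 40 × 60 + 53) × 30 + 11 = 73601.
Minute boundaries passed: 40; those not divisible by 10: 40 − 4 = 36; dropped labels = 2 × 36 = 72.
Actual frame index = 73601 − 72 = 73529.

73529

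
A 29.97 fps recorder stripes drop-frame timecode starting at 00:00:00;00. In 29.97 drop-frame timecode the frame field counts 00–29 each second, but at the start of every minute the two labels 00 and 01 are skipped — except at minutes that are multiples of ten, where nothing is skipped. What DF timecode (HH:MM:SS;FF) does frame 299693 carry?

Each 10-minute DF block holds 10 × 60 × 30 − 9 × 2 = 17982 frames. 299693 ÷ 17982 → 16 full blocks, remainder 11981.
Within the partial block the first minute is 1800 frames and each further minute 1798, so 6 further minute boundaries passed. Total skipped labels = 18 × 16 + 2 × 6 = 300.
Non-drop label index = 299693 + 300 = 299993; at 30 labels/s that is 02:46:39:23, i.e. DF 02:46:39;23.

02:46:39;23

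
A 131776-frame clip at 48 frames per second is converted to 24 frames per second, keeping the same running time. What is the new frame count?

65888 frames

Target frames = source frames × (target rate / source rate) = 131776 × (24)/(48) = 131776 × 1/2 = 65888.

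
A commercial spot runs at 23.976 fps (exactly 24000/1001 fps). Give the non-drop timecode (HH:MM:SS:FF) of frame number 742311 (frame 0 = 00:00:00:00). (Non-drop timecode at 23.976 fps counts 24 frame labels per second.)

742311 ÷ 24 = 30929 full seconds, remainder 15 frames.
30929 s = 8 h 35 min 29 s.
Timecode: 08:35:29:15.

08:35:29:15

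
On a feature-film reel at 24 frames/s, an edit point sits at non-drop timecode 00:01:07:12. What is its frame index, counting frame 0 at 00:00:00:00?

1620

Total seconds to the label: (0 × 3600 + 1 × 60 + 7) = 67.
Frame index = 67 × 24 + 12 = 1620.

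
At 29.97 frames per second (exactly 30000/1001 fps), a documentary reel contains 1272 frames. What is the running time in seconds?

Running time = 1272 / (30000/1001) = 42.4424 s.

42.4424 seconds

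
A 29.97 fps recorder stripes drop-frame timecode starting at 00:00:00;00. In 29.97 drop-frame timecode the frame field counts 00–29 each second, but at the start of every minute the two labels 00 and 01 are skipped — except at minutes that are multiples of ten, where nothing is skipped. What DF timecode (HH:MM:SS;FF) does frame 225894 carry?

02:05:37;10

Each 10-minute DF block holds 10 × 60 × 30 − 9 × 2 = 17982 frames. 225894 ÷ 17982 → 12 full blocks, remainder 10110.
Within the partial block the first minute is 1800 frames and each further minute 1798, so 5 further minute boundaries passed. Total skipped labels = 18 × 12 + 2 × 5 = 226.
Non-drop label index = 225894 + 226 = 226120; at 30 labels/s that is 02:05:37:10, i.e. DF 02:05:37;10.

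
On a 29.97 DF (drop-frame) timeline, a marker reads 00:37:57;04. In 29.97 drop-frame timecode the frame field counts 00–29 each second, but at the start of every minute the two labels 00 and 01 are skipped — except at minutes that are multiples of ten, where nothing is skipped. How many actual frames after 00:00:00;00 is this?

68246

Complete 10-minute blocks: 3, each 17982 frames → 53946.
Remaining 7 whole minutes in the current block: 1800 + 6 × 1798 = 12588 frames.
Within the current minute: 57 × 30 + 4 − 2 = 1712 (labels ;00/;01 skipped at this minute). Total = 53946 + 12588 + 1712 = 68246.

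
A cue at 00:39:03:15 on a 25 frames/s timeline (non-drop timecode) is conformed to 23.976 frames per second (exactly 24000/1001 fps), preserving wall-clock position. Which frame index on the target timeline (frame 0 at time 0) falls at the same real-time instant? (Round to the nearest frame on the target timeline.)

Source frame index: (0×3600 + 39×60 + 3) × 25 + 15 = 58590.
Real time: 58590 / (25) = 11718/5 s.
Target frame: (11718/5) × (24000/1001) = 8035200/143 ≈ 56190.210 → 56190.

frame 56190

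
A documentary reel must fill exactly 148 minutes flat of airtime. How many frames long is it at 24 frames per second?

213120 frames

148 min = 8880 s.
Frames = 8880 × 24 = 213120.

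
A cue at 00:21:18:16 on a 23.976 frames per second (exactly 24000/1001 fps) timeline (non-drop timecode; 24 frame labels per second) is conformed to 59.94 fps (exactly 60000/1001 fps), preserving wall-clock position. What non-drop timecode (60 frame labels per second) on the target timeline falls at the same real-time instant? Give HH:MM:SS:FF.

Source frame index: (0×3600 + 21×60 + 18) × 24 + 16 = 30688.
Real time: 30688 / (24000/1001) = 959959/750 s.
Target frame: (959959/750) × (60000/1001) = 76720.
At 60 labels/s: frame 76720 → 00:21:18:40.

00:21:18:40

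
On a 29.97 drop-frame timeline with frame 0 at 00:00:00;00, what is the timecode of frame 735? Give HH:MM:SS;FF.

00:00:24;15

Each 10-minute DF block holds 10 × 60 × 30 − 9 × 2 = 17982 frames. 735 ÷ 17982 → 0 full blocks, remainder 735.
Within the partial block the first minute is 1800 frames and each further minute 1798, so 0 further minute boundaries passed. Total skipped labels = 18 × 0 + 2 × 0 = 0.
Non-drop label index = 735 + 0 = 735; at 30 labels/s that is 00:00:24:15, i.e. DF 00:00:24;15.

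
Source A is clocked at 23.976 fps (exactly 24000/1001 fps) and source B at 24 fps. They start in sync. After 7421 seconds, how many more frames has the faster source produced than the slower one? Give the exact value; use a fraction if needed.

A emits 24000/1001 × 7421 = 178104000/1001 frames; B emits 24 × 7421 = 178104.
Difference = 178104/1001 frames (≈ 177.9261); B is ahead of A.

178104/1001 frames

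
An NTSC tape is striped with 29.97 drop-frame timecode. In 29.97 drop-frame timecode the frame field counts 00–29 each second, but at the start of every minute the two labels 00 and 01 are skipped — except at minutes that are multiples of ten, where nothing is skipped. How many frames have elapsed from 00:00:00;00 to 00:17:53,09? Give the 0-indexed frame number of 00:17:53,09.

Complete 10-minute blocks: 1, each 17982 frames → 17982.
Remaining 7 whole minutes in the current block: 1800 + 6 × 1798 = 12588 frames.
Within the current minute: 53 × 30 + 9 − 2 = 1597 (labels ;00/;01 skipped at this minute). Total = 17982 + 12588 + 1597 = 32167.

32167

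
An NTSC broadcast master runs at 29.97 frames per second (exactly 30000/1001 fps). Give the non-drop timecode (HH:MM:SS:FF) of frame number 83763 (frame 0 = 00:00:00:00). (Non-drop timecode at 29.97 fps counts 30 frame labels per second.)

00:46:32:03

83763 ÷ 30 = 2792 full seconds, remainder 3 frames.
2792 s = 0 h 46 min 32 s.
Timecode: 00:46:32:03.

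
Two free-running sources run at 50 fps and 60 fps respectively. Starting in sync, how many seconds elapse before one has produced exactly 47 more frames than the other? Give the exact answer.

4.7 seconds

The gap grows by |60 − 50| = 10 frames per second.
Time for a 47-frame gap: 47 ÷ (10) = 4.7 s.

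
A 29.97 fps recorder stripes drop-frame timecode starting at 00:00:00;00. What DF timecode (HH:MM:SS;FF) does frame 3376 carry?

Each 10-minute DF block holds 10 × 60 × 30 − 9 × 2 = 17982 frames. 3376 ÷ 17982 → 0 full blocks, remainder 3376.
Within the partial block the first minute is 1800 frames and each further minute 1798, so 1 further minute boundary passed. Total skipped labels = 18 × 0 + 2 × 1 = 2.
Non-drop label index = 3376 + 2 = 3378; at 30 labels/s that is 00:01:52:18, i.e. DF 00:01:52;18.

00:01:52;18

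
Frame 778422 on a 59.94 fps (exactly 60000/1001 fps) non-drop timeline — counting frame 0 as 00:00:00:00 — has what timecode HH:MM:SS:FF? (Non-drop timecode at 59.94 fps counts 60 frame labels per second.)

778422 ÷ 60 = 12973 full seconds, remainder 42 frames.
12973 s = 3 h 36 min 13 s.
Timecode: 03:36:13:42.

03:36:13:42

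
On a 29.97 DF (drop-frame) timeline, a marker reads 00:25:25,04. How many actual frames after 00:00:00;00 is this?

45708

As if non-drop at 30 labels/s: (0 × 3600 + 25 × 60 + 25) × 30 + 4 = 45754.
Minute boundaries passed: 25; those not divisible by 10: 25 − 2 = 23; dropped labels = 2 × 23 = 46.
Actual frame index = 45754 − 46 = 45708.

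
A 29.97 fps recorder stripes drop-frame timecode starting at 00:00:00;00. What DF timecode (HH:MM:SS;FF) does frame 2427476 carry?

Each 10-minute DF block holds 10 × 60 × 30 − 9 × 2 = 17982 frames. 2427476 ÷ 17982 → 134 full blocks, remainder 17888.
Within the partial block the first minute is 1800 frames and each further minute 1798, so 9 further minute boundaries passed. Total skipped labels = 18 × 134 + 2 × 9 = 2430.
Non-drop label index = 2427476 + 2430 = 2429906; at 30 labels/s that is 22:29:56:26, i.e. DF 22:29:56;26.

22:29:56;26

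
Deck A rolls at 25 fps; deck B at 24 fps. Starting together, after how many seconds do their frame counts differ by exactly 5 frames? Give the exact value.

5 seconds

The gap grows by |24 − 25| = 1 frame per second.
Time for a 5-frame gap: 5 ÷ (1) = 5 s.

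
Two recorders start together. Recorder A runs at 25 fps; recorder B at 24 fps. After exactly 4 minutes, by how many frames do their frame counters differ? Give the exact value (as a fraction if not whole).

240 frames

4 min = 240 s.
A emits 25 × 240 = 6000 frames; B emits 24 × 240 = 5760.
Difference = 240 frames; B is behind A.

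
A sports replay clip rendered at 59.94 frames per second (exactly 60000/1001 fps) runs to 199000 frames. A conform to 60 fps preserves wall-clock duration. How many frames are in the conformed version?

Target frames = source frames × (target rate / source rate) = 199000 × (60)/(60000/1001) = 199000 × 1001/1000 = 199199.

199199 frames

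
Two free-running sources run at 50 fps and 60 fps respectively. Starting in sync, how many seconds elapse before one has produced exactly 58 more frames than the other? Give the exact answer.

5.8 seconds

The gap grows by |60 − 50| = 10 frames per second.
Time for a 58-frame gap: 58 ÷ (10) = 5.8 s.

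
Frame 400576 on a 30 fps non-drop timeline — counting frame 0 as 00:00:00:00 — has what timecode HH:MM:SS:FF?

03:42:32:16

400576 ÷ 30 = 13352 full seconds, remainder 16 frames.
13352 s = 3 h 42 min 32 s.
Timecode: 03:42:32:16.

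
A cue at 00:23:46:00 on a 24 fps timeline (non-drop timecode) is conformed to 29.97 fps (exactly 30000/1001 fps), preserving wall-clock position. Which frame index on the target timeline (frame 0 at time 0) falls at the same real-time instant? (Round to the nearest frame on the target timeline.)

Source frame index: (0×3600 + 23×60 + 46) × 24 + 0 = 34224.
Real time: 34224 / (24) = 1426 s.
Target frame: (1426) × (30000/1001) = 42780000/1001 ≈ 42737.263 → 42737.

frame 42737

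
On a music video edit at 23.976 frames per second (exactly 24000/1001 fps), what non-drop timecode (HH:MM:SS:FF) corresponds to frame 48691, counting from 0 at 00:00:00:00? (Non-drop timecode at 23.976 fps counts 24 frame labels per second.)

00:33:48:19

48691 ÷ 24 = 2028 full seconds, remainder 19 frames.
2028 s = 0 h 33 min 48 s.
Timecode: 00:33:48:19.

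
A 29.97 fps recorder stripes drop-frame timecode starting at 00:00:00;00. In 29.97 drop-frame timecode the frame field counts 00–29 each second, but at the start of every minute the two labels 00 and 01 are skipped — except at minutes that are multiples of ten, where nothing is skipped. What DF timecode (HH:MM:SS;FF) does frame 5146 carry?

00:02:51;20

Each 10-minute DF block holds 10 × 60 × 30 − 9 × 2 = 17982 frames. 5146 ÷ 17982 → 0 full blocks, remainder 5146.
Within the partial block the first minute is 1800 frames and each further minute 1798, so 2 further minute boundaries passed. Total skipped labels = 18 × 0 + 2 × 2 = 4.
Non-drop label index = 5146 + 4 = 5150; at 30 labels/s that is 00:02:51:20, i.e. DF 00:02:51;20.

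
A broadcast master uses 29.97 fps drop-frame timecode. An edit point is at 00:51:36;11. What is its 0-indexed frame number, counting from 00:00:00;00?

92799

Complete 10-minute blocks: 5, each 17982 frames → 89910.
Remaining 1 whole minute in the current block: 1800 + 0 × 1798 = 1800 frames.
Within the current minute: 36 × 30 + 11 − 2 = 1089 (labels ;00/;01 skipped at this minute). Total = 89910 + 1800 + 1089 = 92799.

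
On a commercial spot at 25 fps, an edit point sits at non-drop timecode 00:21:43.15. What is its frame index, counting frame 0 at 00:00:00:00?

Total seconds to the label: (0 × 3600 + 21 × 60 + 43) = 1303.
Frame index = 1303 × 25 + 15 = 32590.

32590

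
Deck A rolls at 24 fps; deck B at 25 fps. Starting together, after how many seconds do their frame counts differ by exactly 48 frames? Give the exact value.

The gap grows by |25 − 24| = 1 frame per second.
Time for a 48-frame gap: 48 ÷ (1) = 48 s.

48 seconds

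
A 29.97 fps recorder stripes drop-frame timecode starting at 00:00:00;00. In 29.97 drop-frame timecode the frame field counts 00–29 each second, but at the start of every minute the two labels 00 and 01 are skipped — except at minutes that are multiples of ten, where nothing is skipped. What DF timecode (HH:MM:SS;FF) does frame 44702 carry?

Ten DF minutes hold 17982 frames, so frame 44702 lies in block 2 (frames 35964–53945) with 8738 frames into that block.
The block's first minute is 1800 frames and the rest 1798 each; 8738 frames reaches minute 4, so 2 × 18 + 4 × 2 = 44 labels have been skipped so far.
Adding those back, label number 44702 + 44 = 44746 at 30 labels/s is 1491 s + 16 f = 0 h 24 min 51 s frame 16, i.e. 00:24:51;16.

00:24:51;16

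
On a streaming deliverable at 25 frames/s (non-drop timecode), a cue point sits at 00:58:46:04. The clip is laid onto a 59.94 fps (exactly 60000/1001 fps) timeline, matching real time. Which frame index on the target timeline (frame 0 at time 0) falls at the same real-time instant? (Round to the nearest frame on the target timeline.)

Source frame index: (0×3600 + 58×60 + 46) × 25 + 4 = 88154.
Real time: 88154 / (25) = 88154/25 s.
Target frame: (88154/25) × (60000/1001) = 19233600/91 ≈ 211358.242 → 211358.

frame 211358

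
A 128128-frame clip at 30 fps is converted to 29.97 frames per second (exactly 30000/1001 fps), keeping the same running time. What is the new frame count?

Target frames = source frames × (target rate / source rate) = 128128 × (30000/1001)/(30) = 128128 × 1000/1001 = 128000.

128000 frames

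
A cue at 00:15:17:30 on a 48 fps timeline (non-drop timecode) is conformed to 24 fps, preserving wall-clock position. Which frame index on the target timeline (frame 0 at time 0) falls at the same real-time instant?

Source frame index: (0×3600 + 15×60 + 17) × 48 + 30 = 44046.
Real time: 44046 / (48) = 7341/8 s.
Target frame: (7341/8) × (24) = 22023.

frame 22023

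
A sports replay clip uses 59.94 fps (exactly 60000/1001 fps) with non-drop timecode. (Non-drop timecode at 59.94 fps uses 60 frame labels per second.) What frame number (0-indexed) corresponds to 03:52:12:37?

835957

Total seconds to the label: (3 × 3600 + 52 × 60 + 12) = 13932.
Frame index = 13932 × 60 + 37 = 835957.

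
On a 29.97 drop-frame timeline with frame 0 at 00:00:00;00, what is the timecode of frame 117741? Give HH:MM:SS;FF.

Ten DF minutes hold 17982 frames, so frame 117741 lies in block 6 (frames 107892–125873) with 9849 frames into that block.
The block's first minute is 1800 frames and the rest 1798 each; 9849 frames reaches minute 5, so 6 × 18 + 5 × 2 = 118 labels have been skipped so far.
Adding those back, label number 117741 + 118 = 117859 at 30 labels/s is 3928 s + 19 f = 1 h 5 min 28 s frame 19, i.e. 01:05:28;19.

01:05:28;19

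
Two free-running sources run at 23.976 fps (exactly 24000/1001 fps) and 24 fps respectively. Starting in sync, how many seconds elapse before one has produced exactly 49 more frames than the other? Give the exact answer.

The gap grows by |24 − 24000/1001| = 24/1001 frames per second.
Time for a 49-frame gap: 49 ÷ (24/1001) = 49049/24 s.

49049/24 seconds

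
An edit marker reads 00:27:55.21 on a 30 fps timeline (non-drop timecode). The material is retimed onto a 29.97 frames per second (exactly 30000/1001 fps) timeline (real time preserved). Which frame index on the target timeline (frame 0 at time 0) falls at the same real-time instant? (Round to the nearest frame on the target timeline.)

frame 50221

Source frame index: (0×3600 + 27×60 + 55) × 30 + 21 = 50271.
Real time: 50271 / (30) = 16757/10 s.
Target frame: (16757/10) × (30000/1001) = 3867000/77 ≈ 50220.779 → 50221.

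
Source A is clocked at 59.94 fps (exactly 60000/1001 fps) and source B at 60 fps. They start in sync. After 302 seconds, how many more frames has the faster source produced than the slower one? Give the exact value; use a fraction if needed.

A emits 60000/1001 × 302 = 18120000/1001 frames; B emits 60 × 302 = 18120.
Difference = 18120/1001 frames (≈ 18.1019); B is ahead of A.

18120/1001 frames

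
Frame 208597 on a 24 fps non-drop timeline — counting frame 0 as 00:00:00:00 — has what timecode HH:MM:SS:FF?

02:24:51:13

208597 ÷ 24 = 8691 full seconds, remainder 13 frames.
8691 s = 2 h 24 min 51 s.
Timecode: 02:24:51:13.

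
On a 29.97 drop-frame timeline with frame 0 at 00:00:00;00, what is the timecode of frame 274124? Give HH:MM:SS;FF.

Ten DF minutes hold 17982 frames, so frame 274124 lies in block 15 (frames 269730–287711) with 4394 frames into that block.
The block's first minute is 1800 frames and the rest 1798 each; 4394 frames reaches minute 2, so 15 × 18 + 2 × 2 = 274 labels have been skipped so far.
Adding those back, label number 274124 + 274 = 274398 at 30 labels/s is 9146 s + 18 f = 2 h 32 min 26 s frame 18, i.e. 02:32:26;18.

02:32:26;18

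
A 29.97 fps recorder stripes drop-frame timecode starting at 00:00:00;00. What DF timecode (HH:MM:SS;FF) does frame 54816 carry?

Ten DF minutes hold 17982 frames, so frame 54816 lies in block 3 (frames 53946–71927) with 870 frames into that block.
The block's first minute is 1800 frames and the rest 1798 each; 870 frames reaches minute 0, so 3 × 18 + 0 × 2 = 54 labels have been skipped so far.
Adding those back, label number 54816 + 54 = 54870 at 30 labels/s is 1829 s + 0 f = 0 h 30 min 29 s frame 0, i.e. 00:30:29;00.

00:30:29;00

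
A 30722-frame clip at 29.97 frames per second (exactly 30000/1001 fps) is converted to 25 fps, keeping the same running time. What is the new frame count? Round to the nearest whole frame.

25627 frames

Frames at target rate = 30722 × (25) / (30000/1001) = 15376361/600 ≈ 25627.268.
Nearest whole frame: 25627.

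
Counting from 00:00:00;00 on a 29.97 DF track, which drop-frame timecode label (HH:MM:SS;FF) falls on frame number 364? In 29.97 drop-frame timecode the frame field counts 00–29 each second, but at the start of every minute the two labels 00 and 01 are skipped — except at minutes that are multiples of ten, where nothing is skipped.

Each 10-minute DF block holds 10 × 60 × 30 − 9 × 2 = 17982 frames. 364 ÷ 17982 → 0 full blocks, remainder 364.
Within the partial block the first minute is 1800 frames and each further minute 1798, so 0 further minute boundaries passed. Total skipped labels = 18 × 0 + 2 × 0 = 0.
Non-drop label index = 364 + 0 = 364; at 30 labels/s that is 00:00:12:04, i.e. DF 00:00:12;04.

00:00:12;04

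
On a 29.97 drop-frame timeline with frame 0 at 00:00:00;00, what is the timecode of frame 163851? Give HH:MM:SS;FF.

01:31:07;05

Each 10-minute DF block holds 10 × 60 × 30 − 9 × 2 = 17982 frames. 163851 ÷ 17982 → 9 full blocks, remainder 2013.
Within the partial block the first minute is 1800 frames and each further minute 1798, so 1 further minute boundary passed. Total skipped labels = 18 × 9 + 2 × 1 = 164.
Non-drop label index = 163851 + 164 = 164015; at 30 labels/s that is 01:31:07:05, i.e. DF 01:31:07;05.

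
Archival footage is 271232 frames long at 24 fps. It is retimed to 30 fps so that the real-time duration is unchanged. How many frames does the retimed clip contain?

339040 frames

Frames at target rate = 271232 × (30) / (24) = 339040.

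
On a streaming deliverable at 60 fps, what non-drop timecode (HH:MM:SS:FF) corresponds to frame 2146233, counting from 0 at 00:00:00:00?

09:56:10:33

2146233 ÷ 60 = 35770 full seconds, remainder 33 frames.
35770 s = 9 h 56 min 10 s.
Timecode: 09:56:10:33.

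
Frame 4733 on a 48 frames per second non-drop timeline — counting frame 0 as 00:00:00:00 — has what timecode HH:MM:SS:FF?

4733 ÷ 48 = 98 full seconds, remainder 29 frames.
98 s = 0 h 1 min 38 s.
Timecode: 00:01:38:29.

00:01:38:29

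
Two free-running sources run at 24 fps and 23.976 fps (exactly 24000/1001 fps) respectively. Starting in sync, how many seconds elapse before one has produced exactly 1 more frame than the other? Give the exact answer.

The gap grows by |24000/1001 − 24| = 24/1001 frames per second.
Time for a 1-frame gap: 1 ÷ (24/1001) = 1001/24 s.

1001/24 seconds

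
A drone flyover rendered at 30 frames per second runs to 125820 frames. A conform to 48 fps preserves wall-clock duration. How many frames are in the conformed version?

Target frames = source frames × (target rate / source rate) = 125820 × (48)/(30) = 125820 × 8/5 = 201312.

201312 frames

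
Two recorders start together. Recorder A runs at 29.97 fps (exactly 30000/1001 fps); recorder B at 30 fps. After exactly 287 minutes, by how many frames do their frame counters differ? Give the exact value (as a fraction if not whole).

287 min = 17220 s.
A emits 30000/1001 × 17220 = 73800000/143 frames; B emits 30 × 17220 = 516600.
Difference = 73800/143 frames (≈ 516.0839); B is ahead of A.

73800/143 frames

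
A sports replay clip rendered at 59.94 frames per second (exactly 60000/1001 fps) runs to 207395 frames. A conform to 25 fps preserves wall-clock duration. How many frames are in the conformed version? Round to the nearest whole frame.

86501 frames

Frames at target rate = 207395 × (25) / (60000/1001) = 41520479/480 ≈ 86500.998.
Nearest whole frame: 86501.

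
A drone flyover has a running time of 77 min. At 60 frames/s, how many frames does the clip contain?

77 min = 4620 s.
Frames = 4620 × 60 = 277200.

277200 frames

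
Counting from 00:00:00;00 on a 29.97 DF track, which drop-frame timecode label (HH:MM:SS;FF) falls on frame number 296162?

Each 10-minute DF block holds 10 × 60 × 30 − 9 × 2 = 17982 frames. 296162 ÷ 17982 → 16 full blocks, remainder 8450.
Within the partial block the first minute is 1800 frames and each further minute 1798, so 4 further minute boundaries passed. Total skipped labels = 18 × 16 + 2 × 4 = 296.
Non-drop label index = 296162 + 296 = 296458; at 30 labels/s that is 02:44:41:28, i.e. DF 02:44:41;28.

02:44:41;28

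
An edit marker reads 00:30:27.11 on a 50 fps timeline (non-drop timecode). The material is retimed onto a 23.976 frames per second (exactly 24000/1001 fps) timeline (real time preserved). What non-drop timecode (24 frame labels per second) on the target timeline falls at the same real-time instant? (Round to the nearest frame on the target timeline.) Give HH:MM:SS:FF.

Source frame index: (0×3600 + 30×60 + 27) × 50 + 11 = 91361.
Real time: 91361 / (50) = 91361/50 s.
Target frame: (91361/50) × (24000/1001) = 43853280/1001 ≈ 43809.471 → 43809.
At 24 labels/s: frame 43809 → 00:30:25:09.

00:30:25:09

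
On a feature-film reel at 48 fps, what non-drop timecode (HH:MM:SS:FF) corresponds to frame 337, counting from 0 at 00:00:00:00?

00:00:07:01

337 ÷ 48 = 7 full seconds, remainder 1 frame.
7 s = 0 h 0 min 7 s.
Timecode: 00:00:07:01.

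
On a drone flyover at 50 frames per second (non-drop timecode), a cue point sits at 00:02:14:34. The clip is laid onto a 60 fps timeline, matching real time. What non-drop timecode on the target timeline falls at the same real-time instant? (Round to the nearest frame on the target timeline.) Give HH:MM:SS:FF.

Source frame index: (0×3600 + 2×60 + 14) × 50 + 34 = 6734.
Real time: 6734 / (50) = 3367/25 s.
Target frame: (3367/25) × (60) = 40404/5 ≈ 8080.800 → 8081.
At 60 labels/s: frame 8081 → 00:02:14:41.

00:02:14:41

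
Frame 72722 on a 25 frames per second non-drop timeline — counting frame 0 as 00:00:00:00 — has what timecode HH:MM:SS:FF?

00:48:28:22

72722 ÷ 25 = 2908 full seconds, remainder 22 frames.
2908 s = 0 h 48 min 28 s.
Timecode: 00:48:28:22.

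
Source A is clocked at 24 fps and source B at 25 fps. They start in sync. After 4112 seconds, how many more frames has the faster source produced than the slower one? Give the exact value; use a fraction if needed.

4112 frames

A emits 24 × 4112 = 98688 frames; B emits 25 × 4112 = 102800.
Difference = 4112 frames; B is ahead of A.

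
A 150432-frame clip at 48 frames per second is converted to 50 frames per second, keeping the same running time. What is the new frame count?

Target frames = source frames × (target rate / source rate) = 150432 × (50)/(48) = 150432 × 25/24 = 156700.

156700 frames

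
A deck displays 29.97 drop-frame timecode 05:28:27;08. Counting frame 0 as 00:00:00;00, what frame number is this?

Complete 10-minute blocks: 32, each 17982 frames → 575424.
Remaining 8 whole minutes in the current block: 1800 + 7 × 1798 = 14386 frames.
Within the current minute: 27 × 30 + 8 − 2 = 816 (labels ;00/;01 skipped at this minute). Total = 575424 + 14386 + 816 = 590626.

590626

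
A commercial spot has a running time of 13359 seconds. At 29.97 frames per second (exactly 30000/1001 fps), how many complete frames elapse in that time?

400369 frames

Frames = 13359 × 30000/1001 = 400770000/1001 ≈ 400369.6304.
Complete frames: 400369.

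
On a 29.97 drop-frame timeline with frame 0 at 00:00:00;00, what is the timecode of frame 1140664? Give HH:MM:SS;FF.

Ten DF minutes hold 17982 frames, so frame 1140664 lies in block 63 (frames 1132866–1150847) with 7798 frames into that block.
The block's first minute is 1800 frames and the rest 1798 each; 7798 frames reaches minute 4, so 63 × 18 + 4 × 2 = 1142 labels have been skipped so far.
Adding those back, label number 1140664 + 1142 = 1141806 at 30 labels/s is 38060 s + 6 f = 10 h 34 min 20 s frame 6, i.e. 10:34:20;06.

10:34:20;06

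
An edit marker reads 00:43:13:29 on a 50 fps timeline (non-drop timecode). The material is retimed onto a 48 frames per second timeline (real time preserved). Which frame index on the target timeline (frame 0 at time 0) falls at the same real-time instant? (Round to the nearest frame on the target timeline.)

frame 124492

Source frame index: (0×3600 + 43×60 + 13) × 50 + 29 = 129679.
Real time: 129679 / (50) = 129679/50 s.
Target frame: (129679/50) × (48) = 3112296/25 ≈ 124491.840 → 124492.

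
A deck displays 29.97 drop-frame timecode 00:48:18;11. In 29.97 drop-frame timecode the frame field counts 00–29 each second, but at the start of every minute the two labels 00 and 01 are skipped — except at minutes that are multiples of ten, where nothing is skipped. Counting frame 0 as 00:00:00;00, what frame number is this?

86863

As if non-drop at 30 labels/s: (0 × 3600 + 48 × 60 + 18) × 30 + 11 = 86951.
Minute boundaries passed: 48; those not divisible by 10: 48 − 4 = 44; dropped labels = 2 × 44 = 88.
Actual frame index = 86951 − 88 = 86863.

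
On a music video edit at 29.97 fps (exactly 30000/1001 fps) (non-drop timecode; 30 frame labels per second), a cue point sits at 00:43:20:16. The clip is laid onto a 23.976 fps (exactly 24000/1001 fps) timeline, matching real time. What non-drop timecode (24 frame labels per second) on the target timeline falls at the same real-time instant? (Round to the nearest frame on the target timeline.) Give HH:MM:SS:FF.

Source frame index: (0×3600 + 43×60 + 20) × 30 + 16 = 78016.
Real time: 78016 / (30000/1001) = 4880876/1875 s.
Target frame: (4880876/1875) × (24000/1001) = 312064/5 ≈ 62412.800 → 62413.
At 24 labels/s: frame 62413 → 00:43:20:13.

00:43:20:13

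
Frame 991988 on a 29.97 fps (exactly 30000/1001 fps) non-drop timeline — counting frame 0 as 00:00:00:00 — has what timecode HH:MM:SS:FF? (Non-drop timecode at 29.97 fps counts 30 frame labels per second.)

09:11:06:08

991988 ÷ 30 = 33066 full seconds, remainder 8 frames.
33066 s = 9 h 11 min 6 s.
Timecode: 09:11:06:08.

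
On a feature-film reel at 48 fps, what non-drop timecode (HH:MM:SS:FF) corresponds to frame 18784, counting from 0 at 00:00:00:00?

18784 ÷ 48 = 391 full seconds, remainder 16 frames.
391 s = 0 h 6 min 31 s.
Timecode: 00:06:31:16.

00:06:31:16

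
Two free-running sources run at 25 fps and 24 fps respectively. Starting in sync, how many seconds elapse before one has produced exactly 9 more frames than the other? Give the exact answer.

9 seconds

The gap grows by |24 − 25| = 1 frame per second.
Time for a 9-frame gap: 9 ÷ (1) = 9 s.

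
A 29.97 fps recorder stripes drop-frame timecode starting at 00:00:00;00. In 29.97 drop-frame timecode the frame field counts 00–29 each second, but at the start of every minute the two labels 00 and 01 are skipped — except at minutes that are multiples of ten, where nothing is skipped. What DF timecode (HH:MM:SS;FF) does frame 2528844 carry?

23:26:19;06

Each 10-minute DF block holds 10 × 60 × 30 − 9 × 2 = 17982 frames. 2528844 ÷ 17982 → 140 full blocks, remainder 11364.
Within the partial block the first minute is 1800 frames and each further minute 1798, so 6 further minute boundaries passed. Total skipped labels = 18 × 140 + 2 × 6 = 2532.
Non-drop label index = 2528844 + 2532 = 2531376; at 30 labels/s that is 23:26:19:06, i.e. DF 23:26:19;06.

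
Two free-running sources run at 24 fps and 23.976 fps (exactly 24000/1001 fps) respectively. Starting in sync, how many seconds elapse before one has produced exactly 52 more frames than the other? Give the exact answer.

The gap grows by |24000/1001 − 24| = 24/1001 frames per second.
Time for a 52-frame gap: 52 ÷ (24/1001) = 13013/6 s.

13013/6 seconds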